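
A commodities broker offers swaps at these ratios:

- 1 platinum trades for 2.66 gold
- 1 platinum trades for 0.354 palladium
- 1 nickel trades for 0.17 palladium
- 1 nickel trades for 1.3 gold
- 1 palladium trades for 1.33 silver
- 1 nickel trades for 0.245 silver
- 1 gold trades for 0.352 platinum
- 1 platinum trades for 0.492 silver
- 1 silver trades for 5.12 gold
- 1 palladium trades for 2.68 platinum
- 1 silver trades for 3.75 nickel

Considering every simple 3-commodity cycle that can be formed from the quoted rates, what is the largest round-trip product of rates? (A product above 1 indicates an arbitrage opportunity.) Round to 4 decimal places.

gold→platinum→silver→gold: 0.352 × 0.492 × 5.12 = 0.88670
silver→nickel→palladium→silver: 3.75 × 0.17 × 1.33 = 0.84788
Maximum is gold→platinum→silver→gold at 0.8867; no arbitrage — every cycle loses value.

0.8867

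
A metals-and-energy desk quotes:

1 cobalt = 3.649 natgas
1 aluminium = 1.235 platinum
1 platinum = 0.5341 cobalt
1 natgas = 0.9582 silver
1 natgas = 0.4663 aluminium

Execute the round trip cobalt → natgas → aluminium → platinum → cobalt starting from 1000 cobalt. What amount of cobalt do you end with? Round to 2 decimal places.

1000 cobalt × 3.649 = 3649 natgas
3649 natgas × 0.4663 = 1701.5287 aluminium
1701.5287 aluminium × 1.235 = 2101.3879445 platinum
2101.3879445 platinum × 0.5341 = 1122.35130115745 cobalt

1122.35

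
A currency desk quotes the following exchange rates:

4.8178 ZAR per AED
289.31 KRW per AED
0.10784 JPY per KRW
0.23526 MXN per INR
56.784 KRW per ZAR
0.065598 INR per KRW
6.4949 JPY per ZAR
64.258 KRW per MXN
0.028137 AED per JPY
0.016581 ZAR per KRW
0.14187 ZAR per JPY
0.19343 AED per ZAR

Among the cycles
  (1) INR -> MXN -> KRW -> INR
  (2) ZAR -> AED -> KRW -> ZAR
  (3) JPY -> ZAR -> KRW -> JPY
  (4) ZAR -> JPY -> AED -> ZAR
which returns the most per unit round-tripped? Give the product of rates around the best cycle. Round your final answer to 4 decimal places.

0.9917

(1) 0.23526 × 64.258 × 0.065598 = 0.99167
(2) 0.19343 × 289.31 × 0.016581 = 0.92789
(3) 0.14187 × 56.784 × 0.10784 = 0.86875
(4) 6.4949 × 0.028137 × 4.8178 = 0.88044
Highest is cycle (1) at 0.9917 (≤1, no arbitrage).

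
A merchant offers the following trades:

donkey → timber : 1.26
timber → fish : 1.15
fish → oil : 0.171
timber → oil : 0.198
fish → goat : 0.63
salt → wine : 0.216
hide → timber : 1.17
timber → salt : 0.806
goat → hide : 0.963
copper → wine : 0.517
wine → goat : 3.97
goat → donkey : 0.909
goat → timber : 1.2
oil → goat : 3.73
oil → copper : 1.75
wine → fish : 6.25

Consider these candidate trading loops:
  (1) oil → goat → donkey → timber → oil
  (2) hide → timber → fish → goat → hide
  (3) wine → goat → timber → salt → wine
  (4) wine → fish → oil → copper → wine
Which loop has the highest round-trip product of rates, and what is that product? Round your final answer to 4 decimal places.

0.9670

(1) 3.73 × 0.909 × 1.26 × 0.198 = 0.84588
(2) 1.17 × 1.15 × 0.63 × 0.963 = 0.81630
(3) 3.97 × 1.2 × 0.806 × 0.216 = 0.82939
(4) 6.25 × 0.171 × 1.75 × 0.517 = 0.96695
Highest is cycle (4) at 0.9670 (≤1, no arbitrage).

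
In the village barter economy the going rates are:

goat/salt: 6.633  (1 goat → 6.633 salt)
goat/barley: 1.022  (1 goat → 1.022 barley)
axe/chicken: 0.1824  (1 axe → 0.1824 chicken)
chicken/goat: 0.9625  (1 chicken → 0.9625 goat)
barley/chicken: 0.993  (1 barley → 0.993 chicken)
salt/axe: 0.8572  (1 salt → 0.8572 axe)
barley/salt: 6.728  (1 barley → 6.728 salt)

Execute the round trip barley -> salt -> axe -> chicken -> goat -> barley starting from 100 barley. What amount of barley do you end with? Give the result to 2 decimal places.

103.48

100 barley × 6.728 = 672.8 salt
672.8 salt × 0.8572 = 576.72416 axe
576.72416 axe × 0.1824 = 105.194486784 chicken
105.194486784 chicken × 0.9625 = 101.2496935296 goat
101.2496935296 goat × 1.022 = 103.4771867872512 barley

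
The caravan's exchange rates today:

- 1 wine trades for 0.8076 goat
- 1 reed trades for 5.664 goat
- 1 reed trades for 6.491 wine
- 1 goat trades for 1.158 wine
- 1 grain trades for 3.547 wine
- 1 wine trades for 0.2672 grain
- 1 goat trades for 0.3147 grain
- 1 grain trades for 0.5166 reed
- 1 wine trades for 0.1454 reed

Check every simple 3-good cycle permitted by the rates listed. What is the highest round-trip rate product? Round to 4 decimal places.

reed→goat→wine→reed: 5.664 × 1.158 × 0.1454 = 0.95367
reed→goat→grain→reed: 5.664 × 0.3147 × 0.5166 = 0.92082
grain→wine→goat→grain: 3.547 × 0.8076 × 0.3147 = 0.90148
reed→wine→grain→reed: 6.491 × 0.2672 × 0.5166 = 0.89599
Maximum is reed→goat→wine→reed at 0.9537; no arbitrage — every cycle loses value.

0.9537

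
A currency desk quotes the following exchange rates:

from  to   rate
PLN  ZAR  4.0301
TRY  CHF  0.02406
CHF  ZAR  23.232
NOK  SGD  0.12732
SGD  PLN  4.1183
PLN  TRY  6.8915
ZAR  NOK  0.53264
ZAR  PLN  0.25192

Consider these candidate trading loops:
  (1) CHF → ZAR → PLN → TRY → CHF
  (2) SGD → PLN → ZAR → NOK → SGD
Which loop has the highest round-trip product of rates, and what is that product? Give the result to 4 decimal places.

(1) 23.232 × 0.25192 × 6.8915 × 0.02406 = 0.97042
(2) 4.1183 × 4.0301 × 0.53264 × 0.12732 = 1.12555
Highest is cycle (2) at 1.1255 (>1, arbitrage).

1.1255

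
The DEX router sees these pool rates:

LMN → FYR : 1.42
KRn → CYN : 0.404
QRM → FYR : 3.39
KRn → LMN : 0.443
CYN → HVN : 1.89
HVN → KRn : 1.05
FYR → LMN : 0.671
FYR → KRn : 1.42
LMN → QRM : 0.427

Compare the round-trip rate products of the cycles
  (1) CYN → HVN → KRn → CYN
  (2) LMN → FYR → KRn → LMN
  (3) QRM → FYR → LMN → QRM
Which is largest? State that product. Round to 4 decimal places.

0.9713

(1) 1.89 × 1.05 × 0.404 = 0.80174
(2) 1.42 × 1.42 × 0.443 = 0.89327
(3) 3.39 × 0.671 × 0.427 = 0.97129
Highest is cycle (3) at 0.9713 (≤1, no arbitrage).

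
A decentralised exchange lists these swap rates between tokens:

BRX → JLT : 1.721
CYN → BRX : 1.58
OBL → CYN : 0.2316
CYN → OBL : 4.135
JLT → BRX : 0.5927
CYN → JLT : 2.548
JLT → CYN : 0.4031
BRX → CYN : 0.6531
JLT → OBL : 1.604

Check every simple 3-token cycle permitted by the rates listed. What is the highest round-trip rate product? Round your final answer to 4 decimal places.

1.0961

BRX→JLT→CYN→BRX: 1.721 × 0.4031 × 1.58 = 1.09610
BRX→CYN→JLT→BRX: 0.6531 × 2.548 × 0.5927 = 0.98631
CYN→JLT→OBL→CYN: 2.548 × 1.604 × 0.2316 = 0.94655
Maximum is BRX→JLT→CYN→BRX at 1.0961; arbitrage exists.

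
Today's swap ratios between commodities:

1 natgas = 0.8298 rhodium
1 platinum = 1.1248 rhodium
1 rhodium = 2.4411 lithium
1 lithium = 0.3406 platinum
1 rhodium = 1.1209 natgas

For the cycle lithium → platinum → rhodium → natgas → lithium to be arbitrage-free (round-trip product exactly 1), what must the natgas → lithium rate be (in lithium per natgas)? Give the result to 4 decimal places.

2.3287

Known legs of the cycle: 0.3406 × 1.1248 × 1.1209 = 0.429424501792
For no arbitrage the full-cycle product must be 1, so the missing rate is 1 / 0.429424501792 ≈ 2.328698.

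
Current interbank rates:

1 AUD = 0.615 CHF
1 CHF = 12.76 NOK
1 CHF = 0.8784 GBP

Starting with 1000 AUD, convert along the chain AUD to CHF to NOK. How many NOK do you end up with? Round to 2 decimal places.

1000 AUD × 0.615 = 615 CHF
615 CHF × 12.76 = 7847.4 NOK

7847.40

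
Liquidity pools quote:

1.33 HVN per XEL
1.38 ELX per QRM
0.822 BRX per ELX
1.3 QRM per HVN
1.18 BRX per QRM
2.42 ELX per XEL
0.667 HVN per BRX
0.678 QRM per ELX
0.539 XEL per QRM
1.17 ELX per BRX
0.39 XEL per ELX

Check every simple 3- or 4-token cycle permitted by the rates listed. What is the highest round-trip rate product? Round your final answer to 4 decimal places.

HVN→QRM→BRX→HVN: 1.3 × 1.18 × 0.667 = 1.02318
ELX→BRX→HVN→QRM→ELX: 0.822 × 0.667 × 1.3 × 1.38 = 0.98360
ELX→QRM→BRX→ELX: 0.678 × 1.18 × 1.17 = 0.93605
HVN→QRM→XEL→HVN: 1.3 × 0.539 × 1.33 = 0.93193
ELX→XEL→HVN→QRM→ELX: 0.39 × 1.33 × 1.3 × 1.38 = 0.93055
ELX→QRM→XEL→ELX: 0.678 × 0.539 × 2.42 = 0.88437
Maximum is HVN→QRM→BRX→HVN at 1.0232; arbitrage exists.

1.0232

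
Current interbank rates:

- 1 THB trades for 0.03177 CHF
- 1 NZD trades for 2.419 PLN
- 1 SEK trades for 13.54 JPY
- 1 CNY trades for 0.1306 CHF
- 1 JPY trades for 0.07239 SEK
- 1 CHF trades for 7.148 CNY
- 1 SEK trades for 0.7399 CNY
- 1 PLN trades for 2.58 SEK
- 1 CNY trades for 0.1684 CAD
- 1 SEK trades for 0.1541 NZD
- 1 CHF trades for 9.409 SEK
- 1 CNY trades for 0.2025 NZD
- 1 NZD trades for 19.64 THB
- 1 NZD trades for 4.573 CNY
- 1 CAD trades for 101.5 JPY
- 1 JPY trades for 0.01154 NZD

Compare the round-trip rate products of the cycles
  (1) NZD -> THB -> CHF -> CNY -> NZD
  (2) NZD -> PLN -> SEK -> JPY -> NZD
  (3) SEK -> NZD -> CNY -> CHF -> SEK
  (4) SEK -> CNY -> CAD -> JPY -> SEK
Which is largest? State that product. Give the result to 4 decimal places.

(1) 19.64 × 0.03177 × 7.148 × 0.2025 = 0.90317
(2) 2.419 × 2.58 × 13.54 × 0.01154 = 0.97517
(3) 0.1541 × 4.573 × 0.1306 × 9.409 = 0.86595
(4) 0.7399 × 0.1684 × 101.5 × 0.07239 = 0.91550
Highest is cycle (2) at 0.9752 (≤1, no arbitrage).

0.9752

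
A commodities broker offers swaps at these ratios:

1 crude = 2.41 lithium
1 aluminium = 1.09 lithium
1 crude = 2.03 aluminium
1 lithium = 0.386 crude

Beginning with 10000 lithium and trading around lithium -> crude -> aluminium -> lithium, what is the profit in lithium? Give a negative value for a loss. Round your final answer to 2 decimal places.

10000 lithium × 0.386 = 3860 crude
3860 crude × 2.03 = 7835.8 aluminium
7835.8 aluminium × 1.09 = 8541.022 lithium
Net change: 8541.022 − 10000 = -1458.978 lithium

-1458.98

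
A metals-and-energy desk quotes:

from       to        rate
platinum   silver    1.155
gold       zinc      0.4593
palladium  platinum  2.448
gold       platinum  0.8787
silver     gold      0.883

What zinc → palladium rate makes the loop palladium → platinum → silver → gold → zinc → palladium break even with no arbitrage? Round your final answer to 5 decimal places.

0.87207

Known legs of the cycle: 2.448 × 1.155 × 0.883 × 0.4593 = 1.146701938536
For no arbitrage the full-cycle product must be 1, so the missing rate is 1 / 1.146701938536 ≈ 0.8720662.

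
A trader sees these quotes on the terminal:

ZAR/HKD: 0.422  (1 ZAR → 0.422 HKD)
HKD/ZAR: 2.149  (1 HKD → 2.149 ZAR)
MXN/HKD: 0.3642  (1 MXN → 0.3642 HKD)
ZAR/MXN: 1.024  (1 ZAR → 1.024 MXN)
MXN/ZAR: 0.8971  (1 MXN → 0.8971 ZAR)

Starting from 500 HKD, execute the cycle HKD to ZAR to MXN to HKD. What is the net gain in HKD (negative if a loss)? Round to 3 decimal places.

500 HKD × 2.149 = 1074.5 ZAR
1074.5 ZAR × 1.024 = 1100.288 MXN
1100.288 MXN × 0.3642 = 400.7248896 HKD
Net change: 400.7248896 − 500 = -99.2751104 HKD

-99.275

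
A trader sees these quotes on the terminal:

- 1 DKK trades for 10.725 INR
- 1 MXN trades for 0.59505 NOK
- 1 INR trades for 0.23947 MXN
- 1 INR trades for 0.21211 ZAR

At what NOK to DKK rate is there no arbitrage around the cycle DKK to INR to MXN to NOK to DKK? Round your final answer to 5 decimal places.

Known legs of the cycle: 10.725 × 0.23947 × 0.59505 = 1.5282762870375
For no arbitrage the full-cycle product must be 1, so the missing rate is 1 / 1.5282762870375 ≈ 0.6543319.

0.65433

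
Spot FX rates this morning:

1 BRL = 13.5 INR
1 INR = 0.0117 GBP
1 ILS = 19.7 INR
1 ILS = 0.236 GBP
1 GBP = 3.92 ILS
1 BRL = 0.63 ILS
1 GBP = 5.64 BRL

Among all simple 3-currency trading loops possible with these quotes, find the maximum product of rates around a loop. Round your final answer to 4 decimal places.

0.9035

ILS→INR→GBP→ILS: 19.7 × 0.0117 × 3.92 = 0.90352
INR→GBP→BRL→INR: 0.0117 × 5.64 × 13.5 = 0.89084
ILS→GBP→BRL→ILS: 0.236 × 5.64 × 0.63 = 0.83856
Maximum is ILS→INR→GBP→ILS at 0.9035; no arbitrage — every cycle loses value.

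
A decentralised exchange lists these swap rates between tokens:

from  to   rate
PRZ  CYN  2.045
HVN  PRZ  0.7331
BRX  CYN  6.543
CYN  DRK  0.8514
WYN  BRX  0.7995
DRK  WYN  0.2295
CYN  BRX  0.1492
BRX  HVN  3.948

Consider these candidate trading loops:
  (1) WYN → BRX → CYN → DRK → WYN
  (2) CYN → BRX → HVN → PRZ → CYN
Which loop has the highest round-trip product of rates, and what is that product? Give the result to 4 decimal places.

1.0221

(1) 0.7995 × 6.543 × 0.8514 × 0.2295 = 1.02214
(2) 0.1492 × 3.948 × 0.7331 × 2.045 = 0.88308
Highest is cycle (1) at 1.0221 (>1, arbitrage).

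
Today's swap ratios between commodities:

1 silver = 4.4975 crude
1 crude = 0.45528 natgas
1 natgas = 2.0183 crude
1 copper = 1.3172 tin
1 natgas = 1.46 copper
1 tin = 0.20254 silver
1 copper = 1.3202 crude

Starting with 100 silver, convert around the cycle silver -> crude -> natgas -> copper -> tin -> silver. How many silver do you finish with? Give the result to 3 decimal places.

79.756

100 silver × 4.4975 = 449.75 crude
449.75 crude × 0.45528 = 204.76218 natgas
204.76218 natgas × 1.46 = 298.9527828 copper
298.9527828 copper × 1.3172 = 393.78060550416 tin
393.78060550416 tin × 0.20254 = 79.7563238388125664 silver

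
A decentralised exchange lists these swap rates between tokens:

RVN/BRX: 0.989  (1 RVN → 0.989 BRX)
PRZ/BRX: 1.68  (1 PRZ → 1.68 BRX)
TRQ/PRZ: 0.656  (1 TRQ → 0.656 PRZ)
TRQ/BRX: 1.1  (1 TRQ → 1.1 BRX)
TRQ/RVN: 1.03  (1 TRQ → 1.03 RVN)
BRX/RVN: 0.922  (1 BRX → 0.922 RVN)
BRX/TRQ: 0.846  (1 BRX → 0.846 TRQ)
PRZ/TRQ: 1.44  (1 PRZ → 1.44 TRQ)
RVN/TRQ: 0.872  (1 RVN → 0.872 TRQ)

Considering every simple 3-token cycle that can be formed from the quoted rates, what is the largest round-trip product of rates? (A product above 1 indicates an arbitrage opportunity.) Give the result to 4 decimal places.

PRZ→BRX→TRQ→PRZ: 1.68 × 0.846 × 0.656 = 0.93236
TRQ→BRX→RVN→TRQ: 1.1 × 0.922 × 0.872 = 0.88438
TRQ→RVN→BRX→TRQ: 1.03 × 0.989 × 0.846 = 0.86179
Maximum is PRZ→BRX→TRQ→PRZ at 0.9324; no arbitrage — every cycle loses value.

0.9324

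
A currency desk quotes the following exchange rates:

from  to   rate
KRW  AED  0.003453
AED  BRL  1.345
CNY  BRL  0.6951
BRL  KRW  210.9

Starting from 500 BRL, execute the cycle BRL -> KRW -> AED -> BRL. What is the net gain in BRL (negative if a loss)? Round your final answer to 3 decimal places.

-10.260

500 BRL × 210.9 = 105450 KRW
105450 KRW × 0.003453 = 364.11885 AED
364.11885 AED × 1.345 = 489.73985325 BRL
Net change: 489.73985325 − 500 = -10.26014675 BRL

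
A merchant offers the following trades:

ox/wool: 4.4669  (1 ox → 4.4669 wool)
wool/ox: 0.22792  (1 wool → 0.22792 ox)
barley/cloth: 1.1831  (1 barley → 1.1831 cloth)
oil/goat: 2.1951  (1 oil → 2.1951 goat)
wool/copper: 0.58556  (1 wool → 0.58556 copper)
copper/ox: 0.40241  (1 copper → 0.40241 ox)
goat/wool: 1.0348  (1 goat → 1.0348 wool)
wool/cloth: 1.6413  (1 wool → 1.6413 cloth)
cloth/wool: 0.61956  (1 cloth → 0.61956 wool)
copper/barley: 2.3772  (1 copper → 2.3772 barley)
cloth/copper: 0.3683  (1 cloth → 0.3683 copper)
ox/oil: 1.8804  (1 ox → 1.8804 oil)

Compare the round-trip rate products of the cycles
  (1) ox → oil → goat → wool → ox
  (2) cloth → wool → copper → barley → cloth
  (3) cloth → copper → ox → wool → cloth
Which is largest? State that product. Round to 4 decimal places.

1.0866

(1) 1.8804 × 2.1951 × 1.0348 × 0.22792 = 0.97352
(2) 0.61956 × 0.58556 × 2.3772 × 1.1831 = 1.02033
(3) 0.3683 × 0.40241 × 4.4669 × 1.6413 = 1.08659
Highest is cycle (3) at 1.0866 (>1, arbitrage).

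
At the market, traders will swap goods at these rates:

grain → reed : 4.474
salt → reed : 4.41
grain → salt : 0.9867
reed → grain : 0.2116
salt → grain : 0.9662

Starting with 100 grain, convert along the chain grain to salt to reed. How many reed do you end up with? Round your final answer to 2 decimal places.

435.13

100 grain × 0.9867 = 98.67 salt
98.67 salt × 4.41 = 435.1347 reed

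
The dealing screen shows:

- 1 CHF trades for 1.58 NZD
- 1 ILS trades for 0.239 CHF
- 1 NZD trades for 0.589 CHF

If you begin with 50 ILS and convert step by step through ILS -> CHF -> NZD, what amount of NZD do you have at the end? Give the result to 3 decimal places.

18.881

50 ILS × 0.239 = 11.95 CHF
11.95 CHF × 1.58 = 18.881 NZD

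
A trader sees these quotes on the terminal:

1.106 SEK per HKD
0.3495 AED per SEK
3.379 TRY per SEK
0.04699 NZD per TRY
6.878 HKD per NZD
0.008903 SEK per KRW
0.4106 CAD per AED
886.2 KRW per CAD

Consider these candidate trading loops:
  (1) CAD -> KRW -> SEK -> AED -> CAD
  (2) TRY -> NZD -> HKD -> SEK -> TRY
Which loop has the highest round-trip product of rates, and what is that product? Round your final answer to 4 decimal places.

(1) 886.2 × 0.008903 × 0.3495 × 0.4106 = 1.13223
(2) 0.04699 × 6.878 × 1.106 × 3.379 = 1.20784
Highest is cycle (2) at 1.2078 (>1, arbitrage).

1.2078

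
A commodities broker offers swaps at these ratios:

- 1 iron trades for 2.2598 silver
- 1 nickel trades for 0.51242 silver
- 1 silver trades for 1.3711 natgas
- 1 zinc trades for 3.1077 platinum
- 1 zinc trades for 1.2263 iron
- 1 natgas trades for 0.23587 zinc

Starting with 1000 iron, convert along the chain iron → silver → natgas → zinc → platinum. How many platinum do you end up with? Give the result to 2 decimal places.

2271.18

1000 iron × 2.2598 = 2259.8 silver
2259.8 silver × 1.3711 = 3098.41178 natgas
3098.41178 natgas × 0.23587 = 730.8223865486 zinc
730.8223865486 zinc × 3.1077 = 2271.17673067708422 platinum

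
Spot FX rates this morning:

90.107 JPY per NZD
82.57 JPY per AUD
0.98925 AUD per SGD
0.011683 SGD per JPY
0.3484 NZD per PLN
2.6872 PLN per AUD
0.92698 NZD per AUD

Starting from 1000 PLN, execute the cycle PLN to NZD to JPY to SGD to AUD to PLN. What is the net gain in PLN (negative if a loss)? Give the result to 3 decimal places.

-25.017

1000 PLN × 0.3484 = 348.4 NZD
348.4 NZD × 90.107 = 31393.2788 JPY
31393.2788 JPY × 0.011683 = 366.7676762204 SGD
366.7676762204 SGD × 0.98925 = 362.8249237010307 AUD
362.8249237010307 AUD × 2.6872 = 974.98313496940969704 PLN
Net change: 974.98313496940969704 − 1000 = -25.01686503059030296 PLN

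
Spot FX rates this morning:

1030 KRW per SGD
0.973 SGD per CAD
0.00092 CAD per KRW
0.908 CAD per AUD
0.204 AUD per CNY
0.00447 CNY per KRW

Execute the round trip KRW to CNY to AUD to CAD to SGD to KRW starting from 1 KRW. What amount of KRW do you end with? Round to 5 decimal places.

1 KRW × 0.00447 = 0.00447 CNY
0.00447 CNY × 0.204 = 0.00091188 AUD
0.00091188 AUD × 0.908 = 0.00082798704 CAD
0.00082798704 CAD × 0.973 = 0.00080563138992 SGD
0.00080563138992 SGD × 1030 = 0.8298003316176 KRW

0.82980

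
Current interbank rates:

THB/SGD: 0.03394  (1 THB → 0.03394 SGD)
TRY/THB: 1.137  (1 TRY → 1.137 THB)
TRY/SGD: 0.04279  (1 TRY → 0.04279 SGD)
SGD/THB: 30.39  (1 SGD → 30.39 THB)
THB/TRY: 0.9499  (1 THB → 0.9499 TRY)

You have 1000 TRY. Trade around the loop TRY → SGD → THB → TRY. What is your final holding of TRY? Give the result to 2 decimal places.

1235.24

1000 TRY × 0.04279 = 42.79 SGD
42.79 SGD × 30.39 = 1300.3881 THB
1300.3881 THB × 0.9499 = 1235.23865619 TRY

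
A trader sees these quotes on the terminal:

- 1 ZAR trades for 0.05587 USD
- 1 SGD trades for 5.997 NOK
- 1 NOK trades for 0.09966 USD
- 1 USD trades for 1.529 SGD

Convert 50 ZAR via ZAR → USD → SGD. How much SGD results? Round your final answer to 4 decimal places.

4.2713

50 ZAR × 0.05587 = 2.7935 USD
2.7935 USD × 1.529 = 4.2712615 SGD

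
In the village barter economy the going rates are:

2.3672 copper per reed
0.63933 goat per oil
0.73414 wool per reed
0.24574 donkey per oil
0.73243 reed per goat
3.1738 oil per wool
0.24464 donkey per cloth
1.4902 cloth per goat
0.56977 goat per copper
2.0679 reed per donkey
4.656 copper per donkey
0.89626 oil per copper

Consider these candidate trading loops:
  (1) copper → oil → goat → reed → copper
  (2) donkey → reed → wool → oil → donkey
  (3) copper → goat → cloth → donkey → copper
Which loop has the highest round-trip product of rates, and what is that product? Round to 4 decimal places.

1.1840

(1) 0.89626 × 0.63933 × 0.73243 × 2.3672 = 0.99348
(2) 2.0679 × 0.73414 × 3.1738 × 0.24574 = 1.18403
(3) 0.56977 × 1.4902 × 0.24464 × 4.656 = 0.96713
Highest is cycle (2) at 1.1840 (>1, arbitrage).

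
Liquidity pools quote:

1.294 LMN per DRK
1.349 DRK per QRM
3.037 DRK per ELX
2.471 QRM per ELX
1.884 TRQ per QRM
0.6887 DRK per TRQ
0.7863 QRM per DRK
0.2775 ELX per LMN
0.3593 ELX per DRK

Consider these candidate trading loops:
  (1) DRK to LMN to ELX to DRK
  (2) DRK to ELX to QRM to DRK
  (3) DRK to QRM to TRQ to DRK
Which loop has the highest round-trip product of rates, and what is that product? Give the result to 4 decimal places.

(1) 1.294 × 0.2775 × 3.037 = 1.09054
(2) 0.3593 × 2.471 × 1.349 = 1.19768
(3) 0.7863 × 1.884 × 0.6887 = 1.02023
Highest is cycle (2) at 1.1977 (>1, arbitrage).

1.1977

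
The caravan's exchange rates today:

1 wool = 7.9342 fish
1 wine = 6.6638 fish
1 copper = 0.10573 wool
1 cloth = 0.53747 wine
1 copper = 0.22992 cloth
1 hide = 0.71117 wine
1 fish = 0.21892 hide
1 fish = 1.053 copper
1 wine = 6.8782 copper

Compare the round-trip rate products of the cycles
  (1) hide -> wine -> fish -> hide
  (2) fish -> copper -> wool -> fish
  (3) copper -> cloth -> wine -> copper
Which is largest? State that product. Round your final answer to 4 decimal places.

1.0375

(1) 0.71117 × 6.6638 × 0.21892 = 1.03748
(2) 1.053 × 0.10573 × 7.9342 = 0.88334
(3) 0.22992 × 0.53747 × 6.8782 = 0.84997
Highest is cycle (1) at 1.0375 (>1, arbitrage).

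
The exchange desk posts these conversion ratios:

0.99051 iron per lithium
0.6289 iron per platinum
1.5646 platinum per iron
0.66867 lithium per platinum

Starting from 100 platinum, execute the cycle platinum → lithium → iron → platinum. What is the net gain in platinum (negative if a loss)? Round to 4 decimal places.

100 platinum × 0.66867 = 66.867 lithium
66.867 lithium × 0.99051 = 66.23243217 iron
66.23243217 iron × 1.5646 = 103.627263373182 platinum
Net change: 103.627263373182 − 100 = 3.627263373182 platinum

3.6273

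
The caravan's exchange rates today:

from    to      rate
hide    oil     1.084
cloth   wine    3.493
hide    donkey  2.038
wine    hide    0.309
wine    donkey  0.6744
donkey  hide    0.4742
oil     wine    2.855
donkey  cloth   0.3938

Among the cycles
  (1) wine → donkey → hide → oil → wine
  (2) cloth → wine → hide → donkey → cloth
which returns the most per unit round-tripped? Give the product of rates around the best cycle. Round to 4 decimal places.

0.9897

(1) 0.6744 × 0.4742 × 1.084 × 2.855 = 0.98972
(2) 3.493 × 0.309 × 2.038 × 0.3938 = 0.86624
Highest is cycle (1) at 0.9897 (≤1, no arbitrage).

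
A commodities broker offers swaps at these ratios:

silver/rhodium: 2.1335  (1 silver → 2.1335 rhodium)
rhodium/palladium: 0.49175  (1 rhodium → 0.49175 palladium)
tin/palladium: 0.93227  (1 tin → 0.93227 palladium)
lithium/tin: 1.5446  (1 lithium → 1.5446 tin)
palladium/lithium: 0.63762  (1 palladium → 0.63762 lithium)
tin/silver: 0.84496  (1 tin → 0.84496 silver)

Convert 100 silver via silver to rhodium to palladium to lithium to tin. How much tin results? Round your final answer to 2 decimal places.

103.33

100 silver × 2.1335 = 213.35 rhodium
213.35 rhodium × 0.49175 = 104.9148625 palladium
104.9148625 palladium × 0.63762 = 66.89581462725 lithium
66.89581462725 lithium × 1.5446 = 103.32727527325035 tin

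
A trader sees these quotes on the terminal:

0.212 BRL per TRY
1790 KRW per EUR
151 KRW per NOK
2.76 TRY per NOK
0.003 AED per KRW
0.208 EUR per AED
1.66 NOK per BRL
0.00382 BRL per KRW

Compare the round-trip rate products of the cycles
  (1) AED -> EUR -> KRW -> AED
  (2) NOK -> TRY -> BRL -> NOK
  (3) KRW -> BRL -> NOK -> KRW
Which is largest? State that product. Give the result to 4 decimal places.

(1) 0.208 × 1790 × 0.003 = 1.11696
(2) 2.76 × 0.212 × 1.66 = 0.97130
(3) 0.00382 × 1.66 × 151 = 0.95752
Highest is cycle (1) at 1.1170 (>1, arbitrage).

1.1170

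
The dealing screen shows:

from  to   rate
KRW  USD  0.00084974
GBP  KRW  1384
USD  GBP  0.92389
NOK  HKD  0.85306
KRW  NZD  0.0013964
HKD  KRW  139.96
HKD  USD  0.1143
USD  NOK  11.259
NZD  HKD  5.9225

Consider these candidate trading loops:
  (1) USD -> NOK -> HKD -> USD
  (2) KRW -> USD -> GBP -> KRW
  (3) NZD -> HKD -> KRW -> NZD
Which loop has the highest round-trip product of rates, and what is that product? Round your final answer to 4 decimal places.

1.1575

(1) 11.259 × 0.85306 × 0.1143 = 1.09781
(2) 0.00084974 × 0.92389 × 1384 = 1.08653
(3) 5.9225 × 139.96 × 0.0013964 = 1.15749
Highest is cycle (3) at 1.1575 (>1, arbitrage).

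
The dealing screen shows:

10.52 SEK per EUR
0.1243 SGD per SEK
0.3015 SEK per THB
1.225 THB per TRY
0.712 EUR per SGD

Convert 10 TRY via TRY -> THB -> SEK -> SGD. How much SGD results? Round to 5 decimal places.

0.45909

10 TRY × 1.225 = 12.25 THB
12.25 THB × 0.3015 = 3.693375 SEK
3.693375 SEK × 0.1243 = 0.4590865125 SGD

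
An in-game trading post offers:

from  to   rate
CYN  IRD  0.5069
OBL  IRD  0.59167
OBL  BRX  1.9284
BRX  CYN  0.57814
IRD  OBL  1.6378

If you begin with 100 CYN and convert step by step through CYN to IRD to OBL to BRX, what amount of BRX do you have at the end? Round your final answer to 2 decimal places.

160.10

100 CYN × 0.5069 = 50.69 IRD
50.69 IRD × 1.6378 = 83.020082 OBL
83.020082 OBL × 1.9284 = 160.0959261288 BRX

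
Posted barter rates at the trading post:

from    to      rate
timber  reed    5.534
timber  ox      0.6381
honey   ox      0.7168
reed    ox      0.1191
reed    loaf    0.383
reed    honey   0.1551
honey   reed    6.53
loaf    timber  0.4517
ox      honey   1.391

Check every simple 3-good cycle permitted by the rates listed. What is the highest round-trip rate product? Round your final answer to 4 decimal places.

1.0818

reed→ox→honey→reed: 0.1191 × 1.391 × 6.53 = 1.08181
timber→reed→loaf→timber: 5.534 × 0.383 × 0.4517 = 0.95739
Maximum is reed→ox→honey→reed at 1.0818; arbitrage exists.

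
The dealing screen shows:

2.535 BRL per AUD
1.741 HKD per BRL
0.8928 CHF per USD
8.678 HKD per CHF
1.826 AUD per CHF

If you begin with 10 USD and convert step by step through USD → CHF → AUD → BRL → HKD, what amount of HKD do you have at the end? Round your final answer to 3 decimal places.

10 USD × 0.8928 = 8.928 CHF
8.928 CHF × 1.826 = 16.302528 AUD
16.302528 AUD × 2.535 = 41.32690848 BRL
41.32690848 BRL × 1.741 = 71.95014766368 HKD

71.950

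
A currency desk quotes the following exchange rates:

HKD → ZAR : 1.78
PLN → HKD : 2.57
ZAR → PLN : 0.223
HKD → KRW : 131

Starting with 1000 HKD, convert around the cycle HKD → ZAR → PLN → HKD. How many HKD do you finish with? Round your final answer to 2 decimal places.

1000 HKD × 1.78 = 1780 ZAR
1780 ZAR × 0.223 = 396.94 PLN
396.94 PLN × 2.57 = 1020.1358 HKD

1020.14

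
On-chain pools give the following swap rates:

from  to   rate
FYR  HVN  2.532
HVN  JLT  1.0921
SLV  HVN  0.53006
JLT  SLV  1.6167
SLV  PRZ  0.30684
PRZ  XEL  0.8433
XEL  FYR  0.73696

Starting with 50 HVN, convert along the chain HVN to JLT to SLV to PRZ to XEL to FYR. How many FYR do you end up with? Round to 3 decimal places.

50 HVN × 1.0921 = 54.605 JLT
54.605 JLT × 1.6167 = 88.2799035 SLV
88.2799035 SLV × 0.30684 = 27.08780558994 PRZ
27.08780558994 PRZ × 0.8433 = 22.843146453996402 XEL
22.843146453996402 XEL × 0.73696 = 16.83448521073718841792 FYR

16.834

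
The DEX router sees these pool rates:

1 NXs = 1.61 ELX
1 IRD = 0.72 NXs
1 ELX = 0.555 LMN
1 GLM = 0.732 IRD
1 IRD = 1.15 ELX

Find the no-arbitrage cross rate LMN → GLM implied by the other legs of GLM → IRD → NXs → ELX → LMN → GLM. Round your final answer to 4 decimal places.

2.1234

Known legs of the cycle: 0.732 × 0.72 × 1.61 × 0.555 = 0.470936592
For no arbitrage the full-cycle product must be 1, so the missing rate is 1 / 0.470936592 ≈ 2.123428.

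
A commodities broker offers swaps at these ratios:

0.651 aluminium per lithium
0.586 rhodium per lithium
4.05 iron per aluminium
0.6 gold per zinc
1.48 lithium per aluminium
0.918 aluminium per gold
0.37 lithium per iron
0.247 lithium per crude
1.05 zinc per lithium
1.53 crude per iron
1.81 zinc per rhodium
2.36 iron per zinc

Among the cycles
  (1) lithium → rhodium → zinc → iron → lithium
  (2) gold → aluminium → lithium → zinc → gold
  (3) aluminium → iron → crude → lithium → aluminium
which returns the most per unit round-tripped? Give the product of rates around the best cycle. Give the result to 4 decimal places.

(1) 0.586 × 1.81 × 2.36 × 0.37 = 0.92617
(2) 0.918 × 1.48 × 1.05 × 0.6 = 0.85594
(3) 4.05 × 1.53 × 0.247 × 0.651 = 0.99638
Highest is cycle (3) at 0.9964 (≤1, no arbitrage).

0.9964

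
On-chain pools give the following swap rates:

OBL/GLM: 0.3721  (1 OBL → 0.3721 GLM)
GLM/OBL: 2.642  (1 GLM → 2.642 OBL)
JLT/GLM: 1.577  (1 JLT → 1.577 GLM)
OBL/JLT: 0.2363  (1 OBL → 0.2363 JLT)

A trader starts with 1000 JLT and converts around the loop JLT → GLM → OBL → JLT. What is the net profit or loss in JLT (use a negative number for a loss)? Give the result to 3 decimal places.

1000 JLT × 1.577 = 1577 GLM
1577 GLM × 2.642 = 4166.434 OBL
4166.434 OBL × 0.2363 = 984.5283542 JLT
Net change: 984.5283542 − 1000 = -15.4716458 JLT

-15.472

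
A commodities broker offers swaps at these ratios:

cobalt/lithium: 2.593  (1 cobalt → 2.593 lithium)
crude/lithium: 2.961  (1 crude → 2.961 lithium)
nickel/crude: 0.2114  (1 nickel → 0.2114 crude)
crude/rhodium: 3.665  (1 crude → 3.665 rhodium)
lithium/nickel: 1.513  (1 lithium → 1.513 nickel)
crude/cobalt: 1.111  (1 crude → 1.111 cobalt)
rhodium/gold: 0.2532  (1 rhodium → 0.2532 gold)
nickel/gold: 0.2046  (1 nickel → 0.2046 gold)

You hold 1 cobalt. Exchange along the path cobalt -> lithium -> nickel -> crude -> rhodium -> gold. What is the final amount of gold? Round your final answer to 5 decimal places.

1 cobalt × 2.593 = 2.593 lithium
2.593 lithium × 1.513 = 3.923209 nickel
3.923209 nickel × 0.2114 = 0.8293663826 crude
0.8293663826 crude × 3.665 = 3.039627792229 rhodium
3.039627792229 rhodium × 0.2532 = 0.7696337569923828 gold

0.76963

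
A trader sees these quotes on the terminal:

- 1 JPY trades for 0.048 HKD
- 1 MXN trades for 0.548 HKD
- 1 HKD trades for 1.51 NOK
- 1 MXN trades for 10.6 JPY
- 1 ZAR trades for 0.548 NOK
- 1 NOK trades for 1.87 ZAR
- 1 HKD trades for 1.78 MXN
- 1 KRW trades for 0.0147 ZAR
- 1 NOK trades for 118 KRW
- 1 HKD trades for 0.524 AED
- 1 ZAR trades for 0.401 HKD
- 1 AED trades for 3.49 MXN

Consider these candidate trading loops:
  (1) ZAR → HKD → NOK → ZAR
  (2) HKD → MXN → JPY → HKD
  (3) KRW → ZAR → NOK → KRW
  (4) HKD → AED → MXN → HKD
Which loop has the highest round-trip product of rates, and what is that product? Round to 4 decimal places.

(1) 0.401 × 1.51 × 1.87 = 1.13230
(2) 1.78 × 10.6 × 0.048 = 0.90566
(3) 0.0147 × 0.548 × 118 = 0.95056
(4) 0.524 × 3.49 × 0.548 = 1.00216
Highest is cycle (1) at 1.1323 (>1, arbitrage).

1.1323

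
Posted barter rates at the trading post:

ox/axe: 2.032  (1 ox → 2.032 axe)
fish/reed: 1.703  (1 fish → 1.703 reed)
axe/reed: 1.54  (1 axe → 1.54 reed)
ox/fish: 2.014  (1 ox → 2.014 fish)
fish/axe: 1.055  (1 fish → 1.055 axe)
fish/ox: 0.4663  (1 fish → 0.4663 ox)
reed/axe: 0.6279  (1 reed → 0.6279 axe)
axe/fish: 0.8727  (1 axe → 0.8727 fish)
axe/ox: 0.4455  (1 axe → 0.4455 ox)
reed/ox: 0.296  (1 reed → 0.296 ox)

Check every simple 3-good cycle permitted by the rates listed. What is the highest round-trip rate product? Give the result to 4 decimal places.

reed→ox→fish→reed: 0.296 × 2.014 × 1.703 = 1.01523
fish→axe→ox→fish: 1.055 × 0.4455 × 2.014 = 0.94659
reed→axe→fish→reed: 0.6279 × 0.8727 × 1.703 = 0.93319
reed→ox→axe→reed: 0.296 × 2.032 × 1.54 = 0.92627
fish→ox→axe→fish: 0.4663 × 2.032 × 0.8727 = 0.82690
Maximum is reed→ox→fish→reed at 1.0152; arbitrage exists.

1.0152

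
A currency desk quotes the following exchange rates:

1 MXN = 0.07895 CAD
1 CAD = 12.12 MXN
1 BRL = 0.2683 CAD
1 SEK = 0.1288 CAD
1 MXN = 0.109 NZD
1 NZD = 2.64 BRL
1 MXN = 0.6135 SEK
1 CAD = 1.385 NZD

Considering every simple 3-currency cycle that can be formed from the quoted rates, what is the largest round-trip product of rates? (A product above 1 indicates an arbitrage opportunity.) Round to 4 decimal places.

CAD→NZD→BRL→CAD: 1.385 × 2.64 × 0.2683 = 0.98101
CAD→MXN→SEK→CAD: 12.12 × 0.6135 × 0.1288 = 0.95771
Maximum is CAD→NZD→BRL→CAD at 0.9810; no arbitrage — every cycle loses value.

0.9810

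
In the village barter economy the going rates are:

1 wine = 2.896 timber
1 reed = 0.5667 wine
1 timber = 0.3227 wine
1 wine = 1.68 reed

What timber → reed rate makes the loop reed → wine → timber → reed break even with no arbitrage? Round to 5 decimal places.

0.60932

Known legs of the cycle: 0.5667 × 2.896 = 1.6411632
For no arbitrage the full-cycle product must be 1, so the missing rate is 1 / 1.6411632 ≈ 0.6093239.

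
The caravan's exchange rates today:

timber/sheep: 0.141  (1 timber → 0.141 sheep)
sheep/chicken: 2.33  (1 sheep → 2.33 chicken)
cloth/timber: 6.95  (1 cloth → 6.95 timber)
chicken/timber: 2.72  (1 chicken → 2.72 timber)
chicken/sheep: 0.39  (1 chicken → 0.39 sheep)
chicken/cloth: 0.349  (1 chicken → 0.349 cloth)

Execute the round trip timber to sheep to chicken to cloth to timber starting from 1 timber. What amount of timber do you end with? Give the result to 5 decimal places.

0.79687

1 timber × 0.141 = 0.141 sheep
0.141 sheep × 2.33 = 0.32853 chicken
0.32853 chicken × 0.349 = 0.11465697 cloth
0.11465697 cloth × 6.95 = 0.7968659415 timber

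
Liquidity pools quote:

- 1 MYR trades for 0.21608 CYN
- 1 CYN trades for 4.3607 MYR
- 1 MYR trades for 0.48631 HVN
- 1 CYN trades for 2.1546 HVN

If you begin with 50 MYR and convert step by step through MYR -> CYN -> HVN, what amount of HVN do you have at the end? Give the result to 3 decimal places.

50 MYR × 0.21608 = 10.804 CYN
10.804 CYN × 2.1546 = 23.2782984 HVN

23.278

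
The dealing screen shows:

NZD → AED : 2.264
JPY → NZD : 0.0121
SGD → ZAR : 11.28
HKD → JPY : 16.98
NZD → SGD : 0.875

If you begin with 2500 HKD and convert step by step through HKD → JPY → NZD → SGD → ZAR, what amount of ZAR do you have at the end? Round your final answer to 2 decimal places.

2500 HKD × 16.98 = 42450 JPY
42450 JPY × 0.0121 = 513.645 NZD
513.645 NZD × 0.875 = 449.439375 SGD
449.439375 SGD × 11.28 = 5069.67615 ZAR

5069.68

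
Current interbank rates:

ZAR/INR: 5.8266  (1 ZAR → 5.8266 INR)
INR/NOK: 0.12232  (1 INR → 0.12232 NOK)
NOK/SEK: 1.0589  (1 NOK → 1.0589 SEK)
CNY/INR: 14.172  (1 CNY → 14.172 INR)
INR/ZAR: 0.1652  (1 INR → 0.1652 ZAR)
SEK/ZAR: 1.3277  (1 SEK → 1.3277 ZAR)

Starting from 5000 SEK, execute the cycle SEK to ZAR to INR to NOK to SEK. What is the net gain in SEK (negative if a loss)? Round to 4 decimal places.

5000 SEK × 1.3277 = 6638.5 ZAR
6638.5 ZAR × 5.8266 = 38679.8841 INR
38679.8841 INR × 0.12232 = 4731.323423112 NOK
4731.323423112 NOK × 1.0589 = 5009.9983727332968 SEK
Net change: 5009.9983727332968 − 5000 = 9.9983727332968 SEK

9.9984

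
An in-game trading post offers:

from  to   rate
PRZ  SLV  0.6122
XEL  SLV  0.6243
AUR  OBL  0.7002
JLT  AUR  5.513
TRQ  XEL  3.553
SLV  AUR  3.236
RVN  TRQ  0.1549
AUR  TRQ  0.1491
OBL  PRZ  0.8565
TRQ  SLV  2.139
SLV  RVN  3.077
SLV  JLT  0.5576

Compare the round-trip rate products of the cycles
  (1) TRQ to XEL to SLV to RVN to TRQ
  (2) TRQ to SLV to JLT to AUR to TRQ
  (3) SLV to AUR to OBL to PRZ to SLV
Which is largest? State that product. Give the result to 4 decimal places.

1.1881

(1) 3.553 × 0.6243 × 3.077 × 0.1549 = 1.05723
(2) 2.139 × 0.5576 × 5.513 × 0.1491 = 0.98039
(3) 3.236 × 0.7002 × 0.8565 × 0.6122 = 1.18810
Highest is cycle (3) at 1.1881 (>1, arbitrage).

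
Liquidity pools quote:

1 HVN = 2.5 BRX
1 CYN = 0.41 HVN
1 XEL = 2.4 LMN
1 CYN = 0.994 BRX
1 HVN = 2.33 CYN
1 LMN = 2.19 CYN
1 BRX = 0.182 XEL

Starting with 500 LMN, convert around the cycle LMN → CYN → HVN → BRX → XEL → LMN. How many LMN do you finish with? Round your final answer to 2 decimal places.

490.25

500 LMN × 2.19 = 1095 CYN
1095 CYN × 0.41 = 448.95 HVN
448.95 HVN × 2.5 = 1122.375 BRX
1122.375 BRX × 0.182 = 204.27225 XEL
204.27225 XEL × 2.4 = 490.2534 LMN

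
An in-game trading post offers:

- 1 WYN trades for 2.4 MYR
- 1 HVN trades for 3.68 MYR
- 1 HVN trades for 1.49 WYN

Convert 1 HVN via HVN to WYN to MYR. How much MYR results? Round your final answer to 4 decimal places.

1 HVN × 1.49 = 1.49 WYN
1.49 WYN × 2.4 = 3.576 MYR

3.5760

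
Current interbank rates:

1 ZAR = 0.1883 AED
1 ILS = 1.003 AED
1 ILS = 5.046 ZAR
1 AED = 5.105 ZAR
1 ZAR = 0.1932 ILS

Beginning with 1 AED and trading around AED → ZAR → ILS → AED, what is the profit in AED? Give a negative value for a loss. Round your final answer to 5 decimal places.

1 AED × 5.105 = 5.105 ZAR
5.105 ZAR × 0.1932 = 0.986286 ILS
0.986286 ILS × 1.003 = 0.989244858 AED
Net change: 0.989244858 − 1 = -0.010755142 AED

-0.01076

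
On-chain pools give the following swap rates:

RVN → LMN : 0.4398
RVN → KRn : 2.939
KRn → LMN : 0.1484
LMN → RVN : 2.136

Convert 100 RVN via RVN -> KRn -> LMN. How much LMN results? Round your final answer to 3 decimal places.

100 RVN × 2.939 = 293.9 KRn
293.9 KRn × 0.1484 = 43.61476 LMN

43.615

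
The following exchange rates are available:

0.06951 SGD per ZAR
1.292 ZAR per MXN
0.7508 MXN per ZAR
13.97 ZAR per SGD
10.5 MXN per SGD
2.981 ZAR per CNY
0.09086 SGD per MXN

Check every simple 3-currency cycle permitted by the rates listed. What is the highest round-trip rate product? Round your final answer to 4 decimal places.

0.9530

SGD→ZAR→MXN→SGD: 13.97 × 0.7508 × 0.09086 = 0.95300
SGD→MXN→ZAR→SGD: 10.5 × 1.292 × 0.06951 = 0.94297
Maximum is SGD→ZAR→MXN→SGD at 0.9530; no arbitrage — every cycle loses value.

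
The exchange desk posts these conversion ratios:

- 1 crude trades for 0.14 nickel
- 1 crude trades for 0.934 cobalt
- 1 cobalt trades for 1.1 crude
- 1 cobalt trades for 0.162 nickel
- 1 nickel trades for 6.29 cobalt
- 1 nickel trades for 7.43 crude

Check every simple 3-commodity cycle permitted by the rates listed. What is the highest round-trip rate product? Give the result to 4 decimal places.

1.1242

nickel→crude→cobalt→nickel: 7.43 × 0.934 × 0.162 = 1.12422
nickel→cobalt→crude→nickel: 6.29 × 1.1 × 0.14 = 0.96866
Maximum is nickel→crude→cobalt→nickel at 1.1242; arbitrage exists.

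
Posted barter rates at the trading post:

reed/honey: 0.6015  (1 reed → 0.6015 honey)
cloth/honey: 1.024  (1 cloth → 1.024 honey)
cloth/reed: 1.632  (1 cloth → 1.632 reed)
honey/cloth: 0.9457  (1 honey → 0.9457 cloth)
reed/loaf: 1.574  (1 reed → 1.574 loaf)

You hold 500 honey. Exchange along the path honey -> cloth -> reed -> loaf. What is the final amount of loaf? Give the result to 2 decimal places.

500 honey × 0.9457 = 472.85 cloth
472.85 cloth × 1.632 = 771.6912 reed
771.6912 reed × 1.574 = 1214.6419488 loaf

1214.64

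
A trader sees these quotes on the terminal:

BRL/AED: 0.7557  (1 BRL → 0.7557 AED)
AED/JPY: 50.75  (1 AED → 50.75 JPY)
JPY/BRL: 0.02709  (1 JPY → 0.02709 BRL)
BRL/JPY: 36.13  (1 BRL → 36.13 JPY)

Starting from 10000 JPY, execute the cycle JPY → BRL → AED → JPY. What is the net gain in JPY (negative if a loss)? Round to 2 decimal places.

10000 JPY × 0.02709 = 270.9 BRL
270.9 BRL × 0.7557 = 204.71913 AED
204.71913 AED × 50.75 = 10389.4958475 JPY
Net change: 10389.4958475 − 10000 = 389.4958475 JPY

389.50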